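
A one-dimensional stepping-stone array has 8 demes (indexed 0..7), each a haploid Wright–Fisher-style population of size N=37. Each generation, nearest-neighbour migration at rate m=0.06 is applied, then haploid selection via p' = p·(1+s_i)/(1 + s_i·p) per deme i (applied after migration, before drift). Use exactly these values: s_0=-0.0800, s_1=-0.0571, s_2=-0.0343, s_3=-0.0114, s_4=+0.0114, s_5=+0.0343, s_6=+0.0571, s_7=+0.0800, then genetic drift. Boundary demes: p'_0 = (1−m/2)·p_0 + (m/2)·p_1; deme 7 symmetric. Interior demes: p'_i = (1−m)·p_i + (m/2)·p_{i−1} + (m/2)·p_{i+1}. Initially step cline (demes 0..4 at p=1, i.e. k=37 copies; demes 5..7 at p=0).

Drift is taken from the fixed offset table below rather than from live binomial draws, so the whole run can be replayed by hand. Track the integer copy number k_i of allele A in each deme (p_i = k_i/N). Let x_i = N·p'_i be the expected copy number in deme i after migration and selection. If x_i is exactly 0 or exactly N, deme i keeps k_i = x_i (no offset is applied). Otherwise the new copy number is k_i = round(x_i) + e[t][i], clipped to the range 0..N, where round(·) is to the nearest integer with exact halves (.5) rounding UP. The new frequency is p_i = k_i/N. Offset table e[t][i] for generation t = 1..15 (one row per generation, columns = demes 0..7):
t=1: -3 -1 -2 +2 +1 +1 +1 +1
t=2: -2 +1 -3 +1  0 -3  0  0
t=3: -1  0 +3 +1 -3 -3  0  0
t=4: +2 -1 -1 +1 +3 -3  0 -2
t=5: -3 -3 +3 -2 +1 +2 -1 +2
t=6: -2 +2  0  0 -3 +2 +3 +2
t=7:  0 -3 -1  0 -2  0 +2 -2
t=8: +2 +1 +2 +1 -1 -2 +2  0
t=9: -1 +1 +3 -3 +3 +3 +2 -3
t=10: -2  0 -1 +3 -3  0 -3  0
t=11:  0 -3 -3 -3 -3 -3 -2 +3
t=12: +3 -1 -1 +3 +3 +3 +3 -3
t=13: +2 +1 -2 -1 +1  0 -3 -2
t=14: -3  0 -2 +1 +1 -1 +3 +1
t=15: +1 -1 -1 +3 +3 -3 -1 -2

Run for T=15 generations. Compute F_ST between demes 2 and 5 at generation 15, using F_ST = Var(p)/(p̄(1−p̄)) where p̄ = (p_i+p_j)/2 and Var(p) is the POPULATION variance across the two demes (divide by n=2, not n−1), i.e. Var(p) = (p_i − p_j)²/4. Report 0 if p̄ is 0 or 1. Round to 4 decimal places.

t=0: k=[37 37 37 37 37 0 0 0]
t=1: x=[37.0000 37.0000 37.0000 37.0000 35.9021 1.1469 0.0000 0.0000] k=[37 37 37 37 37 2 0 0]
t=2: x=[37.0000 37.0000 37.0000 37.0000 35.9615 3.0840 0.0634 0.0000] k=[37 37 37 37 36 0 0 0]
t=3: x=[37.0000 37.0000 37.0000 36.9697 34.9718 1.1159 0.0000 0.0000] k=[37 37 37 37 32 0 0 0]
t=4: x=[37.0000 37.0000 37.0000 36.8483 31.2453 0.9920 0.0000 0.0000] k=[37 37 37 37 34 0 0 0]
t=5: x=[37.0000 37.0000 37.0000 36.9090 33.1096 1.0540 0.0000 0.0000] k=[37 37 37 35 34 3 0 0]
t=6: x=[37.0000 37.0000 36.9379 35.0085 33.1394 3.9576 0.0951 0.0000] k=[37 37 37 35 30 6 3 0]
t=7: x=[37.0000 37.0000 36.9379 34.8873 29.4980 6.8155 3.1567 0.0972] k=[37 37 36 35 27 7 5 0]
t=8: x=[37.0000 36.9682 35.9655 34.7661 26.7243 7.7445 5.1513 0.1619] k=[37 37 37 36 26 6 7 0]
t=9: x=[37.0000 37.0000 36.9689 35.7159 25.7888 6.8155 7.0722 0.2267] k=[37 37 37 33 29 10 9 0]
t=10: x=[37.0000 37.0000 36.8758 32.9589 28.6237 10.7960 9.1367 0.2914] k=[37 37 36 36 26 11 6 0]
t=11: x=[37.0000 36.9682 35.9965 35.6855 25.9381 11.5664 6.2533 0.1943] k=[37 34 33 33 23 9 4 3]
t=12: x=[36.9022 33.8969 32.9046 32.6562 22.9788 9.5063 4.3277 3.2511] k=[37 33 32 36 26 13 7 0]
t=13: x=[36.8696 32.8796 32.0010 35.5643 25.9978 13.4978 7.2896 0.2267] k=[37 34 30 35 27 13 4 0]
t=14: x=[36.9022 33.8024 30.0757 34.5842 26.9034 13.4372 4.3590 0.1296] k=[34 34 28 36 28 12 7 1]
t=15: x=[33.7620 33.6449 28.1878 35.5036 27.8384 12.6088 7.2896 1.2712] k=[35 33 27 37 31 10 6 0]

0.2111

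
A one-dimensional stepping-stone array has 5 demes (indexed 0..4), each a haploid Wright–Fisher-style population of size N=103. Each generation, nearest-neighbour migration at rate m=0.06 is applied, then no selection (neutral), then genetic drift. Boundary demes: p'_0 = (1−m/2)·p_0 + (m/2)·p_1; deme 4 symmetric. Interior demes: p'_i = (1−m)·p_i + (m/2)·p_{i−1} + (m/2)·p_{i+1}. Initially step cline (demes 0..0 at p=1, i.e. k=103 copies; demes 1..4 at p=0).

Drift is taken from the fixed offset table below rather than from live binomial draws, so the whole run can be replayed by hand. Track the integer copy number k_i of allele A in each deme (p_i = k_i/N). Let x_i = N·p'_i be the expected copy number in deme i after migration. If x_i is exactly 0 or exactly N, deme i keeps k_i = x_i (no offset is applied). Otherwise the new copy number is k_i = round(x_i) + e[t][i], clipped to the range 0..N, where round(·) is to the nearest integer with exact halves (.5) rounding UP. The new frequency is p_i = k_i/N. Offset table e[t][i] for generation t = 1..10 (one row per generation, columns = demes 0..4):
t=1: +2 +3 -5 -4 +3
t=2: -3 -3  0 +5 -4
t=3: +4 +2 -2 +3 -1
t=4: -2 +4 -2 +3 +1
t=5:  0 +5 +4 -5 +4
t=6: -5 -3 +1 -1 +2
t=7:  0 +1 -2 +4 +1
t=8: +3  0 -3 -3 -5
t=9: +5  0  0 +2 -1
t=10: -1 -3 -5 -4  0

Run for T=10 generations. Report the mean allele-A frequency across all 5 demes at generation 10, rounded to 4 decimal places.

t=0: k=[103 0 0 0 0]
t=1: x=[99.9100 3.0900 0.0000 0.0000 0.0000] k=[102 6 0 0 0]
t=2: x=[99.1200 8.7000 0.1800 0.0000 0.0000] k=[96 6 0 0 0]
t=3: x=[93.3000 8.5200 0.1800 0.0000 0.0000] k=[97 11 0 0 0]
t=4: x=[94.4200 13.2500 0.3300 0.0000 0.0000] k=[92 17 0 0 0]
t=5: x=[89.7500 18.7400 0.5100 0.0000 0.0000] k=[90 24 5 0 0]
t=6: x=[88.0200 25.4100 5.4200 0.1500 0.0000] k=[83 22 6 0 0]
t=7: x=[81.1700 23.3500 6.3000 0.1800 0.0000] k=[81 24 4 4 0]
t=8: x=[79.2900 25.1100 4.6000 3.8800 0.1200] k=[82 25 2 1 0]
t=9: x=[80.2900 26.0200 2.6600 1.0000 0.0300] k=[85 26 3 3 0]
t=10: x=[83.2300 27.0800 3.6900 2.9100 0.0900] k=[82 24 0 0 0]

0.2058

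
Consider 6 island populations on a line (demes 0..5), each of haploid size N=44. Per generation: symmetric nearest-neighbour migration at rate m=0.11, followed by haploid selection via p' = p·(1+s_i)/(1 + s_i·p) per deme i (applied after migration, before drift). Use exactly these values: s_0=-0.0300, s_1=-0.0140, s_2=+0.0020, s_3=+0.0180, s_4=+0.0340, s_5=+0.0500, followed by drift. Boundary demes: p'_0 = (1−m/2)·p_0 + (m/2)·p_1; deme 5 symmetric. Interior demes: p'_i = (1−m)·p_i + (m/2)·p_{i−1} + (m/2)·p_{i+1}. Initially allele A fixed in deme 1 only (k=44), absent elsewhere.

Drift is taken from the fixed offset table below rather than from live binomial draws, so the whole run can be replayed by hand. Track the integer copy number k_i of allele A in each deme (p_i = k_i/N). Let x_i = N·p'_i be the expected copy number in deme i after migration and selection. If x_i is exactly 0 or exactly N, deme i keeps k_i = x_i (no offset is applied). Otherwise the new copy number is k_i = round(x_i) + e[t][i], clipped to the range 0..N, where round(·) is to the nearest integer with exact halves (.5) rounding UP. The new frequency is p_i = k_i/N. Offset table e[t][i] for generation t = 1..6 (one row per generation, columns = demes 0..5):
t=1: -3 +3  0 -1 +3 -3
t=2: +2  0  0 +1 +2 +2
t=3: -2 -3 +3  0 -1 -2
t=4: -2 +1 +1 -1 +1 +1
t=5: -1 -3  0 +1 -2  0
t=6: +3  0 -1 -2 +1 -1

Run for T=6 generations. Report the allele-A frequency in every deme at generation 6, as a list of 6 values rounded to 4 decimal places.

[0.1591, 0.4773, 0.2273, 0.0000, 0.0227, 0.0000]

t=0: k=[0 44 0 0 0 0]
t=1: x=[2.3513 39.0989 2.4246 0.0000 0.0000 0.0000] k=[0 42 2 0 0 0]
t=2: x=[2.2442 37.4114 4.0974 0.1120 0.0000 0.0000] k=[4 37 4 1 0 0]
t=3: x=[5.6630 33.2559 5.6598 1.1295 0.0569 0.0000] k=[4 30 9 1 0 0]
t=4: x=[5.2867 27.2691 9.7301 1.4091 0.0569 0.0000] k=[3 28 11 0 1 0]
t=5: x=[4.2564 25.5391 11.3468 0.6717 0.9196 0.0577] k=[3 23 11 2 0 0]
t=6: x=[3.9881 21.0851 11.1817 2.4256 0.1137 0.0000] k=[7 21 10 0 1 0]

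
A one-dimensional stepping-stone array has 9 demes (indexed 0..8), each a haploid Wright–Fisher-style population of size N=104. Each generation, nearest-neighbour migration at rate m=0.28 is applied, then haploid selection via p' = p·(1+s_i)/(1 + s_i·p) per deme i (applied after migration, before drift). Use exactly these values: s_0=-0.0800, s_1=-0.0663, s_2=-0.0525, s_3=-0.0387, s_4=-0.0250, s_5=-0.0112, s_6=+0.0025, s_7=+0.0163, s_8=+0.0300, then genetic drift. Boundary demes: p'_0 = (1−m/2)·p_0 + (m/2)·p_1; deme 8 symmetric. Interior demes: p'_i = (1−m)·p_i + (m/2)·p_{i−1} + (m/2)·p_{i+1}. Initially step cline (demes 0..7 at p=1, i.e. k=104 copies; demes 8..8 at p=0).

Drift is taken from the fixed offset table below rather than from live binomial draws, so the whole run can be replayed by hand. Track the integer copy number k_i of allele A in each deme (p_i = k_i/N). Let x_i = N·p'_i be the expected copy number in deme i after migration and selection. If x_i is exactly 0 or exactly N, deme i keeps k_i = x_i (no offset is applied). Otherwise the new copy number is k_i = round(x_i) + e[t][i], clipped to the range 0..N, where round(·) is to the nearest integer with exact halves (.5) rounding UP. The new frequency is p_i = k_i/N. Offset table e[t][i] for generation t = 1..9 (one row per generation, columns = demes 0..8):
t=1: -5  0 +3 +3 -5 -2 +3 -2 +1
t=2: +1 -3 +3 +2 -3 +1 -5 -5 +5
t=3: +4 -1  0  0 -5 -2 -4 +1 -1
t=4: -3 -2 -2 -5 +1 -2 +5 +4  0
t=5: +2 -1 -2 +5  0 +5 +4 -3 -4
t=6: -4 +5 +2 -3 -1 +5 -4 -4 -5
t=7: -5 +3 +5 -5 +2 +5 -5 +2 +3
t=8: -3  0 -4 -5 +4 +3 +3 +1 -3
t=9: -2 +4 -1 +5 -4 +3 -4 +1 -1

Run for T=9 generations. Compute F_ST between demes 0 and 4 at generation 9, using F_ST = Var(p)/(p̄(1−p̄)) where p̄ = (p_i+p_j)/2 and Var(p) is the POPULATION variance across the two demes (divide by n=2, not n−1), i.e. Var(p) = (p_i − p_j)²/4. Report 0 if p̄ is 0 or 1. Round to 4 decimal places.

t=0: k=[104 104 104 104 104 104 104 104 0]
t=1: x=[104.0000 104.0000 104.0000 104.0000 104.0000 104.0000 104.0000 89.6413 14.9341] k=[104 104 104 104 104 104 104 88 16]
t=2: x=[104.0000 104.0000 104.0000 104.0000 104.0000 104.0000 101.7655 80.4558 26.6618] k=[104 104 104 104 104 104 97 75 32]
t=3: x=[104.0000 104.0000 104.0000 104.0000 104.0000 103.0090 94.9207 72.4167 38.7358] k=[104 104 104 104 104 101 91 73 38]
t=4: x=[104.0000 104.0000 104.0000 104.0000 103.5693 99.9767 89.9104 70.9854 43.6469] k=[104 104 104 104 104 98 95 75 44]
t=5: x=[104.0000 104.0000 104.0000 104.0000 103.1386 98.3602 92.6453 73.8076 49.1055] k=[104 104 104 104 103 103 97 71 45]
t=6: x=[104.0000 104.0000 104.0000 103.8544 103.1181 102.1395 94.2221 71.3632 49.4060] k=[104 104 104 101 102 104 90 67 44]
t=7: x=[104.0000 104.0000 103.5568 101.4642 102.0932 101.7352 88.7725 67.3845 47.9830] k=[104 104 104 96 104 104 84 69 51]
t=8: x=[104.0000 104.0000 102.8186 98.0214 102.8516 101.1691 84.7392 68.9567 54.2875] k=[104 104 99 93 104 104 88 70 51]
t=9: x=[104.0000 103.2507 98.5900 95.0628 102.4211 101.7352 87.7543 70.2298 54.4273] k=[104 104 98 100 98 104 84 71 53]

0.0297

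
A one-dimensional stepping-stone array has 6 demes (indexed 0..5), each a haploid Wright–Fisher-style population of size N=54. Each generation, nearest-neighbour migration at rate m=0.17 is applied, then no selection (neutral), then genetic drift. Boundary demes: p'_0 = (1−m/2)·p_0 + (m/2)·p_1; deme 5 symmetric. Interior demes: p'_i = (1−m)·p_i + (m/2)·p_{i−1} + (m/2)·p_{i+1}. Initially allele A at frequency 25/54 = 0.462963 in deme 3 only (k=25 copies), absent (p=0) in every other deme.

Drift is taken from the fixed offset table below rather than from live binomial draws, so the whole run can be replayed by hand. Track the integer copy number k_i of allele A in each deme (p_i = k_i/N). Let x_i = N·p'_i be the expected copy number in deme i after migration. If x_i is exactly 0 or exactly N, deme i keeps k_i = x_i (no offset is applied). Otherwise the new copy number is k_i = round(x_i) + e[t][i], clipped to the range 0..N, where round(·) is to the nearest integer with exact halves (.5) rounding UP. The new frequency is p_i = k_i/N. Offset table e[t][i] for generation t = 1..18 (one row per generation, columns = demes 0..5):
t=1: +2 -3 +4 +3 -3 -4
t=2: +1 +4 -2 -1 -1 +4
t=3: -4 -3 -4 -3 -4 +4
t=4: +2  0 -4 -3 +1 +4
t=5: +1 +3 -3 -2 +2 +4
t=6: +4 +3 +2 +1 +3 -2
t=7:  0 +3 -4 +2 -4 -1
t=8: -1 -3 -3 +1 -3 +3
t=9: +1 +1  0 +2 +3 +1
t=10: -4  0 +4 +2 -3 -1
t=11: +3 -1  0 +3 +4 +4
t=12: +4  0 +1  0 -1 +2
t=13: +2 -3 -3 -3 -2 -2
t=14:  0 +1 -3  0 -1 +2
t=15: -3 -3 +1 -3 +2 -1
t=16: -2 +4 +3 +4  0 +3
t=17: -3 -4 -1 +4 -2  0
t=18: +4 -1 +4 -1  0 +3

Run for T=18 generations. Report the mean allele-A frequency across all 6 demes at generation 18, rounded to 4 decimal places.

0.1636

t=0: k=[0 0 0 25 0 0]
t=1: x=[0.0000 0.0000 2.1250 20.7500 2.1250 0.0000] k=[0 0 6 24 0 0]
t=2: x=[0.0000 0.5100 7.0200 20.4300 2.0400 0.0000] k=[0 5 5 19 1 0]
t=3: x=[0.4250 4.5750 6.1900 16.2800 2.4450 0.0850] k=[0 2 2 13 0 4]
t=4: x=[0.1700 1.8300 2.9350 10.9600 1.4450 3.6600] k=[2 2 0 8 2 8]
t=5: x=[2.0000 1.8300 0.8500 6.8100 3.0200 7.4900] k=[3 5 0 5 5 11]
t=6: x=[3.1700 4.4050 0.8500 4.5750 5.5100 10.4900] k=[7 7 3 6 9 8]
t=7: x=[7.0000 6.6600 3.5950 6.0000 8.6600 8.0850] k=[7 10 0 8 5 7]
t=8: x=[7.2550 8.8950 1.5300 7.0650 5.4250 6.8300] k=[6 6 0 8 2 10]
t=9: x=[6.0000 5.4900 1.1900 6.8100 3.1900 9.3200] k=[7 6 1 9 6 10]
t=10: x=[6.9150 5.6600 2.1050 8.0650 6.5950 9.6600] k=[3 6 6 10 4 9]
t=11: x=[3.2550 5.7450 6.3400 9.1500 4.9350 8.5750] k=[6 5 6 12 9 13]
t=12: x=[5.9150 5.1700 6.4250 11.2350 9.5950 12.6600] k=[10 5 7 11 9 15]
t=13: x=[9.5750 5.5950 7.1700 10.4900 9.6800 14.4900] k=[12 3 4 7 8 12]
t=14: x=[11.2350 3.8500 4.1700 6.8300 8.2550 11.6600] k=[11 5 1 7 7 14]
t=15: x=[10.4900 5.1700 1.8500 6.4900 7.5950 13.4050] k=[7 2 3 3 10 12]
t=16: x=[6.5750 2.5100 2.9150 3.5950 9.5750 11.8300] k=[5 7 6 8 10 15]
t=17: x=[5.1700 6.7450 6.2550 8.0000 10.2550 14.5750] k=[2 3 5 12 8 15]
t=18: x=[2.0850 3.0850 5.4250 11.0650 8.9350 14.4050] k=[6 2 9 10 9 17]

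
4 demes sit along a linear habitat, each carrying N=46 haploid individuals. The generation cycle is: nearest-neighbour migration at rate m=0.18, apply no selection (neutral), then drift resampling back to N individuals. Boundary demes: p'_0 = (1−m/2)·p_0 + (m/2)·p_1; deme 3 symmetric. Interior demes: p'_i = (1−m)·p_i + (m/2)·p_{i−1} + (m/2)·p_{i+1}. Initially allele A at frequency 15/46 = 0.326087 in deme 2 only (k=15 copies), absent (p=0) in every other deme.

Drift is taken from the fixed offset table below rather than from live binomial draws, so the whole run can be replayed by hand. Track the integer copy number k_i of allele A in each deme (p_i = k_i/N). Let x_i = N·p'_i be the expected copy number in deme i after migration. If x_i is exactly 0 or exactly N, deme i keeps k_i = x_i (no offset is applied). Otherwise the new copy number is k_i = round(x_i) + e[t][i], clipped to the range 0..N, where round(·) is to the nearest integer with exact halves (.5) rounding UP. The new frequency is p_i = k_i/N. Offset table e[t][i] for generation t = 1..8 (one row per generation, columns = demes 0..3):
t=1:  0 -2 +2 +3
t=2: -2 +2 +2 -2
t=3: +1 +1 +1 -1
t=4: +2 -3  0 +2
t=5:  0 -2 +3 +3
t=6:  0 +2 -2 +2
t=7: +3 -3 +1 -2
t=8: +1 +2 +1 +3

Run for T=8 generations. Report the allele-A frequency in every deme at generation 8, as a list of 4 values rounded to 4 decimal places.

t=0: k=[0 0 15 0]
t=1: x=[0.0000 1.3500 12.3000 1.3500] k=[0 0 14 4]
t=2: x=[0.0000 1.2600 11.8400 4.9000] k=[0 3 14 3]
t=3: x=[0.2700 3.7200 12.0200 3.9900] k=[1 5 13 3]
t=4: x=[1.3600 5.3600 11.3800 3.9000] k=[3 2 11 6]
t=5: x=[2.9100 2.9000 9.7400 6.4500] k=[3 1 13 9]
t=6: x=[2.8200 2.2600 11.5600 9.3600] k=[3 4 10 11]
t=7: x=[3.0900 4.4500 9.5500 10.9100] k=[6 1 11 9]
t=8: x=[5.5500 2.3500 9.9200 9.1800] k=[7 4 11 12]

[0.1522, 0.0870, 0.2391, 0.2609]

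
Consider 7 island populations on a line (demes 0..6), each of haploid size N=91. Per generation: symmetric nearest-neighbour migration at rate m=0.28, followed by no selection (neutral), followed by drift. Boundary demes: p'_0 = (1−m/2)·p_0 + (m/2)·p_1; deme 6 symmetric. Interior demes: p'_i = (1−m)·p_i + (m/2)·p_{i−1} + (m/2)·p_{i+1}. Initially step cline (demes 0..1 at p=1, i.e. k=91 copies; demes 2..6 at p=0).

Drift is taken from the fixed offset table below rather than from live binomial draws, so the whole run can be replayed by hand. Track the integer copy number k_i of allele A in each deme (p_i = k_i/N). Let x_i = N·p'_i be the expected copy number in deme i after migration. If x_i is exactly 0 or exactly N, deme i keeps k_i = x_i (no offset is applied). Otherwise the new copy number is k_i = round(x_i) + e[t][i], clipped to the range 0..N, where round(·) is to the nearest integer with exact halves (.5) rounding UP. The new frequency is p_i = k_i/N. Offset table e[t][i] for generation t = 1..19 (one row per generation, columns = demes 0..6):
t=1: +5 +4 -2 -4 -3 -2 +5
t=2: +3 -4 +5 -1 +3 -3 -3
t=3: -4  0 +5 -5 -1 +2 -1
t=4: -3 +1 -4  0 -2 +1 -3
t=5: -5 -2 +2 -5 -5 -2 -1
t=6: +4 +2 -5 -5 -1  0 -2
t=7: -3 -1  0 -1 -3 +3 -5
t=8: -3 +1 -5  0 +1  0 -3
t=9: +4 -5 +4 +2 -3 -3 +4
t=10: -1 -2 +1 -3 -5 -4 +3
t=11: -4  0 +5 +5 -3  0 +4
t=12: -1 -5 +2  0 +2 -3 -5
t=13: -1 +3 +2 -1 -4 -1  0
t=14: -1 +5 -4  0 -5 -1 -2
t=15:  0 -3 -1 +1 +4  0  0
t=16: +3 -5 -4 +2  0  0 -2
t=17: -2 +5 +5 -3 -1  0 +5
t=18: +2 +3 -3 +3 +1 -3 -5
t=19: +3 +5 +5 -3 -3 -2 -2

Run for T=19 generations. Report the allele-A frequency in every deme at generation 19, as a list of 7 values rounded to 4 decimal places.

[0.5495, 0.5165, 0.3736, 0.1758, 0.0549, 0.0000, 0.0000]

t=0: k=[91 91 0 0 0 0 0]
t=1: x=[91.0000 78.2600 12.7400 0.0000 0.0000 0.0000 0.0000] k=[91 82 11 0 0 0 0]
t=2: x=[89.7400 73.3200 19.4000 1.5400 0.0000 0.0000 0.0000] k=[91 69 24 1 0 0 0]
t=3: x=[87.9200 65.7800 27.0800 4.0800 0.1400 0.0000 0.0000] k=[84 66 32 0 0 0 0]
t=4: x=[81.4800 63.7600 32.2800 4.4800 0.0000 0.0000 0.0000] k=[78 65 28 4 0 0 0]
t=5: x=[76.1800 61.6400 29.8200 6.8000 0.5600 0.0000 0.0000] k=[71 60 32 2 0 0 0]
t=6: x=[69.4600 57.6200 31.7200 5.9200 0.2800 0.0000 0.0000] k=[73 60 27 1 0 0 0]
t=7: x=[71.1800 57.2000 27.9800 4.5000 0.1400 0.0000 0.0000] k=[68 56 28 4 0 0 0]
t=8: x=[66.3200 53.7600 28.5600 6.8000 0.5600 0.0000 0.0000] k=[63 55 24 7 2 0 0]
t=9: x=[61.8800 51.7800 25.9600 8.6800 2.4200 0.2800 0.0000] k=[66 47 30 11 0 0 0]
t=10: x=[63.3400 47.2800 29.7200 12.1200 1.5400 0.0000 0.0000] k=[62 45 31 9 0 0 0]
t=11: x=[59.6200 45.4200 29.8800 10.8200 1.2600 0.0000 0.0000] k=[56 45 35 16 0 0 0]
t=12: x=[54.4600 45.1400 33.7400 16.4200 2.2400 0.0000 0.0000] k=[53 40 36 16 4 0 0]
t=13: x=[51.1800 41.2600 33.7600 17.1200 5.1200 0.5600 0.0000] k=[50 44 36 16 1 0 0]
t=14: x=[49.1600 43.7200 34.3200 16.7000 2.9600 0.1400 0.0000] k=[48 49 30 17 0 0 0]
t=15: x=[48.1400 46.2000 30.8400 16.4400 2.3800 0.0000 0.0000] k=[48 43 30 17 6 0 0]
t=16: x=[47.3000 41.8800 30.0000 17.2800 6.7000 0.8400 0.0000] k=[50 37 26 19 7 1 0]
t=17: x=[48.1800 37.2800 26.5600 18.3000 7.8400 1.7000 0.1400] k=[46 42 32 15 7 2 5]
t=18: x=[45.4400 41.1600 31.0200 16.2600 7.4200 3.1200 4.5800] k=[47 44 28 19 8 0 0]
t=19: x=[46.5800 42.1800 28.9800 18.7200 8.4200 1.1200 0.0000] k=[50 47 34 16 5 0 0]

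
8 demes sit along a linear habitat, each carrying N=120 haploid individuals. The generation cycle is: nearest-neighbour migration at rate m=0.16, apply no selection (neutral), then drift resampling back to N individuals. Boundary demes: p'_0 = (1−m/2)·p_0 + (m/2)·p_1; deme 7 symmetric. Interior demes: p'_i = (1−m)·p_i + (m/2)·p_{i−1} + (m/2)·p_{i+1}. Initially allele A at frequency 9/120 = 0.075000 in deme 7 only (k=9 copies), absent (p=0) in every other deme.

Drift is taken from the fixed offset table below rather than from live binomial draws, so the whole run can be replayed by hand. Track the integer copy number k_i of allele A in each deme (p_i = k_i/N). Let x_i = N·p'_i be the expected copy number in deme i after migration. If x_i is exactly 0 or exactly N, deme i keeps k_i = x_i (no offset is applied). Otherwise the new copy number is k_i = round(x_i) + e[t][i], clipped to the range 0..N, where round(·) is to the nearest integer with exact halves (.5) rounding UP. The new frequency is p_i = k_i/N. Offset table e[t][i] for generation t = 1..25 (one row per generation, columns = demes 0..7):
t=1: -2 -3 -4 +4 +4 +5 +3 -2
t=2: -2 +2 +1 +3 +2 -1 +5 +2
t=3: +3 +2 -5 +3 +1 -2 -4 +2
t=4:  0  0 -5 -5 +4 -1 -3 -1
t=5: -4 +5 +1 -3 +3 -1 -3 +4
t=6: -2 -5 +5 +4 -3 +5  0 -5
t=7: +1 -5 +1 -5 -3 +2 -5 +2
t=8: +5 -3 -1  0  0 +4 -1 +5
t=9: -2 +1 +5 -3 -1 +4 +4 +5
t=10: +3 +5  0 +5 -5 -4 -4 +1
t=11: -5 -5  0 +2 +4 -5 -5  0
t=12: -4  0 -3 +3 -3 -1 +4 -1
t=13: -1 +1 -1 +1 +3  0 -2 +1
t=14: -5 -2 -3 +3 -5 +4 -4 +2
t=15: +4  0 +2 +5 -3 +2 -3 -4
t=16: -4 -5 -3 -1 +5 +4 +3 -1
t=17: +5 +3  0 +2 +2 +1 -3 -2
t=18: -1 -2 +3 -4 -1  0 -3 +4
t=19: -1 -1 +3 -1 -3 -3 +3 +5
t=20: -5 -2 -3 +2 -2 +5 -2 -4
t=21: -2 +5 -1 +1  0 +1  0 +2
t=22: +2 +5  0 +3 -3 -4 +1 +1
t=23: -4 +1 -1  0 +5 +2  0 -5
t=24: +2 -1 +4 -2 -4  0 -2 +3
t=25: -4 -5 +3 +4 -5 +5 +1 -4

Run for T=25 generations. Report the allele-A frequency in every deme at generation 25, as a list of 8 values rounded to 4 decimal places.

t=0: k=[0 0 0 0 0 0 0 9]
t=1: x=[0.0000 0.0000 0.0000 0.0000 0.0000 0.0000 0.7200 8.2800] k=[0 0 0 0 0 0 4 6]
t=2: x=[0.0000 0.0000 0.0000 0.0000 0.0000 0.3200 3.8400 5.8400] k=[0 0 0 0 0 0 9 8]
t=3: x=[0.0000 0.0000 0.0000 0.0000 0.0000 0.7200 8.2000 8.0800] k=[0 0 0 0 0 0 4 10]
t=4: x=[0.0000 0.0000 0.0000 0.0000 0.0000 0.3200 4.1600 9.5200] k=[0 0 0 0 0 0 1 9]
t=5: x=[0.0000 0.0000 0.0000 0.0000 0.0000 0.0800 1.5600 8.3600] k=[0 0 0 0 0 0 0 12]
t=6: x=[0.0000 0.0000 0.0000 0.0000 0.0000 0.0000 0.9600 11.0400] k=[0 0 0 0 0 0 1 6]
t=7: x=[0.0000 0.0000 0.0000 0.0000 0.0000 0.0800 1.3200 5.6000] k=[0 0 0 0 0 2 0 8]
t=8: x=[0.0000 0.0000 0.0000 0.0000 0.1600 1.6800 0.8000 7.3600] k=[0 0 0 0 0 6 0 12]
t=9: x=[0.0000 0.0000 0.0000 0.0000 0.4800 5.0400 1.4400 11.0400] k=[0 0 0 0 0 9 5 16]
t=10: x=[0.0000 0.0000 0.0000 0.0000 0.7200 7.9600 6.2000 15.1200] k=[0 0 0 0 0 4 2 16]
t=11: x=[0.0000 0.0000 0.0000 0.0000 0.3200 3.5200 3.2800 14.8800] k=[0 0 0 0 4 0 0 15]
t=12: x=[0.0000 0.0000 0.0000 0.3200 3.3600 0.3200 1.2000 13.8000] k=[0 0 0 3 0 0 5 13]
t=13: x=[0.0000 0.0000 0.2400 2.5200 0.2400 0.4000 5.2400 12.3600] k=[0 0 0 4 3 0 3 13]
t=14: x=[0.0000 0.0000 0.3200 3.6000 2.8400 0.4800 3.5600 12.2000] k=[0 0 0 7 0 4 0 14]
t=15: x=[0.0000 0.0000 0.5600 5.8800 0.8800 3.3600 1.4400 12.8800] k=[0 0 3 11 0 5 0 9]
t=16: x=[0.0000 0.2400 3.4000 9.4800 1.2800 4.2000 1.1200 8.2800] k=[0 0 0 8 6 8 4 7]
t=17: x=[0.0000 0.0000 0.6400 7.2000 6.3200 7.5200 4.5600 6.7600] k=[0 0 1 9 8 9 2 5]
t=18: x=[0.0000 0.0800 1.5600 8.2800 8.1600 8.3600 2.8000 4.7600] k=[0 0 5 4 7 8 0 9]
t=19: x=[0.0000 0.4000 4.5200 4.3200 6.8400 7.2800 1.3600 8.2800] k=[0 0 8 3 4 4 4 13]
t=20: x=[0.0000 0.6400 6.9600 3.4800 3.9200 4.0000 4.7200 12.2800] k=[0 0 4 5 2 9 3 8]
t=21: x=[0.0000 0.3200 3.7600 4.6800 2.8000 7.9600 3.8800 7.6000] k=[0 5 3 6 3 9 4 10]
t=22: x=[0.4000 4.4400 3.4000 5.5200 3.7200 8.1200 4.8800 9.5200] k=[2 9 3 9 1 4 6 11]
t=23: x=[2.5600 7.9600 3.9600 7.8800 1.8800 3.9200 6.2400 10.6000] k=[0 9 3 8 7 6 6 6]
t=24: x=[0.7200 7.8000 3.8800 7.5200 7.0000 6.0800 6.0000 6.0000] k=[3 7 8 6 3 6 4 9]
t=25: x=[3.3200 6.7600 7.7600 5.9200 3.4800 5.6000 4.5600 8.6000] k=[0 2 11 10 0 11 6 5]

[0.0000, 0.0167, 0.0917, 0.0833, 0.0000, 0.0917, 0.0500, 0.0417]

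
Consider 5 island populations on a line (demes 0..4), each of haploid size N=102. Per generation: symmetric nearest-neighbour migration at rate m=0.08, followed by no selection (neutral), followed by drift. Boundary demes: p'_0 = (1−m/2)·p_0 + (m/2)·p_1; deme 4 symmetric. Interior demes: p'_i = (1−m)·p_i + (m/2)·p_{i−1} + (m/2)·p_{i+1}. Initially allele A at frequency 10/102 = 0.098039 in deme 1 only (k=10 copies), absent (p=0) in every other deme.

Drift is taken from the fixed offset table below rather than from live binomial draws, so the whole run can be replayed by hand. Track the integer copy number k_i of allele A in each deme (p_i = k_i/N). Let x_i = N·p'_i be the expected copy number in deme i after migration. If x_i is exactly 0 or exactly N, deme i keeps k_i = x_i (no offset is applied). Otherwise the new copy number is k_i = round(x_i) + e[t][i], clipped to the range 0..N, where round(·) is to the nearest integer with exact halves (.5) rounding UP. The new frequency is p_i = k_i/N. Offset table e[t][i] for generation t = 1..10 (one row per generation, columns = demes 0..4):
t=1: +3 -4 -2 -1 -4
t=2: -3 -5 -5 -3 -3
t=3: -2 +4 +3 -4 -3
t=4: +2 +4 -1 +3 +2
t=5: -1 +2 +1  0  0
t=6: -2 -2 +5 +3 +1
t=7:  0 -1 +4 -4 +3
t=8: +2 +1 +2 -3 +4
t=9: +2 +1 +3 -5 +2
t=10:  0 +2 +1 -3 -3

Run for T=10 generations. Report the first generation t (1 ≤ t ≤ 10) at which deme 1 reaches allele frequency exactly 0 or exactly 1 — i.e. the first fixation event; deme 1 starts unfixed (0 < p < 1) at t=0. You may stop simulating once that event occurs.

2

t=0: k=[0 10 0 0 0]
t=1: x=[0.4000 9.2000 0.4000 0.0000 0.0000] k=[3 5 0 0 0]
t=2: x=[3.0800 4.7200 0.2000 0.0000 0.0000] k=[0 0 0 0 0]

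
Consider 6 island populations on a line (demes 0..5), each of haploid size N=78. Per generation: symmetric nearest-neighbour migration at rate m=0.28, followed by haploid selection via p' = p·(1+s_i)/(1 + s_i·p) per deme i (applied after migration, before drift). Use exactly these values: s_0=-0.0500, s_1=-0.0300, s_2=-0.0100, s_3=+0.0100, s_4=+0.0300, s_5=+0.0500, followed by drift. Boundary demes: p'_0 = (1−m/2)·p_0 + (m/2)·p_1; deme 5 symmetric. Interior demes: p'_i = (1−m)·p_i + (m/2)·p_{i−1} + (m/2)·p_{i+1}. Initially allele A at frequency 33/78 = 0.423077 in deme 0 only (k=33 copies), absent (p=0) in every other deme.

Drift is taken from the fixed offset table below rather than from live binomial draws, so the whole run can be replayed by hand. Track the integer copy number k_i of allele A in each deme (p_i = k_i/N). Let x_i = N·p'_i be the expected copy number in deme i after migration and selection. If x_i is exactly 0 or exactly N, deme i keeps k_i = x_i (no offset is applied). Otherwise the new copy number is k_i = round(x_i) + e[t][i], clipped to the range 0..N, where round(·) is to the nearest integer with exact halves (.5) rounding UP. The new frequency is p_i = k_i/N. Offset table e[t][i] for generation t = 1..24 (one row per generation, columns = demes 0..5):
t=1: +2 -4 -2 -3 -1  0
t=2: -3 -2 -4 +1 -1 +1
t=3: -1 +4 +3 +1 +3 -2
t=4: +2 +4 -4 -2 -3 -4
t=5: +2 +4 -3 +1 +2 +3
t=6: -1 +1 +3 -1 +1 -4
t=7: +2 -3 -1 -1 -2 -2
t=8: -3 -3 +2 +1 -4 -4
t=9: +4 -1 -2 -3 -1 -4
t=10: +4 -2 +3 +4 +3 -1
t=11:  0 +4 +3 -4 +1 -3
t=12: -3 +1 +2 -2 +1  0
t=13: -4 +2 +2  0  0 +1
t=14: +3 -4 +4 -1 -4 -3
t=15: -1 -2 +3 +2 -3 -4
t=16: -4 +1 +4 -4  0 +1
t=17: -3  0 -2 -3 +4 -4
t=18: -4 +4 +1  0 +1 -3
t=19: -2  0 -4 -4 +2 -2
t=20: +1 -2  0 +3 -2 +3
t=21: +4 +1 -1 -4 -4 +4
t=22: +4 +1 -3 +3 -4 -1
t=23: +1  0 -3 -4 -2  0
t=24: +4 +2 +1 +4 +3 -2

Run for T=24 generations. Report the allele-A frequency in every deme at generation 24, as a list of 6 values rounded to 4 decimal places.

[0.1667, 0.1026, 0.0256, 0.0000, 0.0513, 0.0385]

t=0: k=[33 0 0 0 0 0]
t=1: x=[27.4606 4.4894 0.0000 0.0000 0.0000 0.0000] k=[29 0 0 0 0 0]
t=2: x=[24.0779 3.9444 0.0000 0.0000 0.0000 0.0000] k=[21 2 0 0 0 0]
t=3: x=[17.6303 4.2558 0.2772 0.0000 0.0000 0.0000] k=[17 8 3 0 0 0]
t=4: x=[15.1054 8.3306 3.2486 0.4242 0.0000 0.0000] k=[17 12 0 0 0 0]
t=5: x=[15.6485 10.7349 1.6636 0.0000 0.0000 0.0000] k=[18 15 0 0 0 0]
t=6: x=[16.8914 12.9869 2.0796 0.0000 0.0000 0.0000] k=[16 14 5 0 0 0]
t=7: x=[15.0860 12.6930 5.5083 0.7069 0.0000 0.0000] k=[17 10 5 0 0 0]
t=8: x=[15.3769 10.0112 4.9532 0.7069 0.0000 0.0000] k=[12 7 7 2 0 0]
t=9: x=[10.8133 7.4912 6.2420 2.4434 0.2884 0.0000] k=[15 6 4 0 0 0]
t=10: x=[13.1690 6.7888 3.6846 0.5656 0.0000 0.0000] k=[17 5 7 5 0 0]
t=11: x=[14.6983 6.7693 6.3809 4.6231 0.7208 0.0000] k=[15 11 9 1 2 0]
t=12: x=[13.8462 10.9893 8.0869 2.2819 1.6264 0.2939] k=[11 12 10 0 3 0]
t=13: x=[10.6591 11.2829 8.8012 1.8378 2.2230 0.4409] k=[7 13 11 2 2 1]
t=14: x=[7.4856 11.5765 9.9326 3.2912 1.9144 1.1961] k=[10 8 14 2 0 0]
t=15: x=[9.2919 8.8775 11.3820 3.4325 0.2884 0.0000] k=[8 7 14 5 0 0]
t=16: x=[7.5048 7.9011 11.6600 5.6116 0.7208 0.0000] k=[4 9 16 2 1 0]
t=17: x=[4.4785 9.0338 12.9511 3.8563 1.0296 0.1470] k=[1 9 11 1 5 0]
t=18: x=[2.0167 7.9401 9.2378 2.9885 3.8467 0.7347] k=[0 12 10 3 5 0]
t=19: x=[1.5977 9.7766 9.2180 4.3003 4.1342 0.7347] k=[0 10 5 0 6 0]
t=20: x=[1.3312 7.6864 4.9532 1.5551 4.4422 0.8815] k=[2 6 5 5 2 4]
t=21: x=[2.4360 5.1515 5.0920 4.6231 2.7781 3.8967] k=[6 6 4 1 0 8]
t=22: x=[5.7220 5.5606 3.8233 1.2926 1.2972 7.1923] k=[10 7 1 4 0 6]
t=23: x=[9.1572 6.3988 2.2380 3.0490 1.4412 5.4001] k=[10 6 0 0 0 5]
t=24: x=[9.0226 5.5606 0.8317 0.0000 0.7208 4.5026] k=[13 8 2 0 4 3]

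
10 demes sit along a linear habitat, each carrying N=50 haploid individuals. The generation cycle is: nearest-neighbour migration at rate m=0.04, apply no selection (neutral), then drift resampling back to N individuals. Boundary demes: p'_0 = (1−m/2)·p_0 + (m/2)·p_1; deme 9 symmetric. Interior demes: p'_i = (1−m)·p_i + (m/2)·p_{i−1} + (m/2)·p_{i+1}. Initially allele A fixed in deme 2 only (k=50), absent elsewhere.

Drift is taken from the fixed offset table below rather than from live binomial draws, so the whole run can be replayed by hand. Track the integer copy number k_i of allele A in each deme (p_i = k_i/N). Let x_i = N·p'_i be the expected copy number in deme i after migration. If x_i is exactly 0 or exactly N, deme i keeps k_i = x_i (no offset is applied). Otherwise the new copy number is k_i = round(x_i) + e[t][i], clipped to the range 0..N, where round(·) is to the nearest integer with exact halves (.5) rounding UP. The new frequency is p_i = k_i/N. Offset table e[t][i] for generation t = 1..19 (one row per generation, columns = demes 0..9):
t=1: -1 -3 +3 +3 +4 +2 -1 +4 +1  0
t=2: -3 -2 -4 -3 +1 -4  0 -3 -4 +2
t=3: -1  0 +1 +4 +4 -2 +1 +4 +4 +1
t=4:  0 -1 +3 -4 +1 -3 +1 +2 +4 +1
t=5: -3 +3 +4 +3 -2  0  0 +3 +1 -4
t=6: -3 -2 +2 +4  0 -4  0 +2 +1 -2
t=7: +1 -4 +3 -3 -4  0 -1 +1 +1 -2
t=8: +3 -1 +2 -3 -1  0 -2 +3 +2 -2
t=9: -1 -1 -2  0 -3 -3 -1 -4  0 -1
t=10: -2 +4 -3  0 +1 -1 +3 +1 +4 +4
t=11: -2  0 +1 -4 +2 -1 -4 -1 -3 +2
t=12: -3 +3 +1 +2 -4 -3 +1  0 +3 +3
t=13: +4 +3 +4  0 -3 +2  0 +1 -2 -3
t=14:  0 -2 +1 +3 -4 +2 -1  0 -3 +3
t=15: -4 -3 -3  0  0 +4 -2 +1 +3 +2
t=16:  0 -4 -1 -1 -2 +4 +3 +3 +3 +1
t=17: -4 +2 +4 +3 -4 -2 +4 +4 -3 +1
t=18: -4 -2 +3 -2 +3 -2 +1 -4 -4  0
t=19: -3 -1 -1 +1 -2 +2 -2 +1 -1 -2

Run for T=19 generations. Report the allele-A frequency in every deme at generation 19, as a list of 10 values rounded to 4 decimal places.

[0.0000, 0.1200, 0.7800, 0.2600, 0.0200, 0.0400, 0.0000, 0.0000, 0.0000, 0.0000]

t=0: k=[0 0 50 0 0 0 0 0 0 0]
t=1: x=[0.0000 1.0000 48.0000 1.0000 0.0000 0.0000 0.0000 0.0000 0.0000 0.0000] k=[0 0 50 4 0 0 0 0 0 0]
t=2: x=[0.0000 1.0000 48.0800 4.8400 0.0800 0.0000 0.0000 0.0000 0.0000 0.0000] k=[0 0 44 2 1 0 0 0 0 0]
t=3: x=[0.0000 0.8800 42.2800 2.8200 1.0000 0.0200 0.0000 0.0000 0.0000 0.0000] k=[0 1 43 7 5 0 0 0 0 0]
t=4: x=[0.0200 1.8200 41.4400 7.6800 4.9400 0.1000 0.0000 0.0000 0.0000 0.0000] k=[0 1 44 4 6 0 0 0 0 0]
t=5: x=[0.0200 1.8400 42.3400 4.8400 5.8400 0.1200 0.0000 0.0000 0.0000 0.0000] k=[0 5 46 8 4 0 0 0 0 0]
t=6: x=[0.1000 5.7200 44.4200 8.6800 4.0000 0.0800 0.0000 0.0000 0.0000 0.0000] k=[0 4 46 13 4 0 0 0 0 0]
t=7: x=[0.0800 4.7600 44.5000 13.4800 4.1000 0.0800 0.0000 0.0000 0.0000 0.0000] k=[1 1 48 10 0 0 0 0 0 0]
t=8: x=[1.0000 1.9400 46.3000 10.5600 0.2000 0.0000 0.0000 0.0000 0.0000 0.0000] k=[4 1 48 8 0 0 0 0 0 0]
t=9: x=[3.9400 2.0000 46.2600 8.6400 0.1600 0.0000 0.0000 0.0000 0.0000 0.0000] k=[3 1 44 9 0 0 0 0 0 0]
t=10: x=[2.9600 1.9000 42.4400 9.5200 0.1800 0.0000 0.0000 0.0000 0.0000 0.0000] k=[1 6 39 10 1 0 0 0 0 0]
t=11: x=[1.1000 6.5600 37.7600 10.4000 1.1600 0.0200 0.0000 0.0000 0.0000 0.0000] k=[0 7 39 6 3 0 0 0 0 0]
t=12: x=[0.1400 7.5000 37.7000 6.6000 3.0000 0.0600 0.0000 0.0000 0.0000 0.0000] k=[0 11 39 9 0 0 0 0 0 0]
t=13: x=[0.2200 11.3400 37.8400 9.4200 0.1800 0.0000 0.0000 0.0000 0.0000 0.0000] k=[4 14 42 9 0 0 0 0 0 0]
t=14: x=[4.2000 14.3600 40.7800 9.4800 0.1800 0.0000 0.0000 0.0000 0.0000 0.0000] k=[4 12 42 12 0 0 0 0 0 0]
t=15: x=[4.1600 12.4400 40.8000 12.3600 0.2400 0.0000 0.0000 0.0000 0.0000 0.0000] k=[0 9 38 12 0 0 0 0 0 0]
t=16: x=[0.1800 9.4000 36.9000 12.2800 0.2400 0.0000 0.0000 0.0000 0.0000 0.0000] k=[0 5 36 11 0 0 0 0 0 0]
t=17: x=[0.1000 5.5200 34.8800 11.2800 0.2200 0.0000 0.0000 0.0000 0.0000 0.0000] k=[0 8 39 14 0 0 0 0 0 0]
t=18: x=[0.1600 8.4600 37.8800 14.2200 0.2800 0.0000 0.0000 0.0000 0.0000 0.0000] k=[0 6 41 12 3 0 0 0 0 0]
t=19: x=[0.1200 6.5800 39.7200 12.4000 3.1200 0.0600 0.0000 0.0000 0.0000 0.0000] k=[0 6 39 13 1 2 0 0 0 0]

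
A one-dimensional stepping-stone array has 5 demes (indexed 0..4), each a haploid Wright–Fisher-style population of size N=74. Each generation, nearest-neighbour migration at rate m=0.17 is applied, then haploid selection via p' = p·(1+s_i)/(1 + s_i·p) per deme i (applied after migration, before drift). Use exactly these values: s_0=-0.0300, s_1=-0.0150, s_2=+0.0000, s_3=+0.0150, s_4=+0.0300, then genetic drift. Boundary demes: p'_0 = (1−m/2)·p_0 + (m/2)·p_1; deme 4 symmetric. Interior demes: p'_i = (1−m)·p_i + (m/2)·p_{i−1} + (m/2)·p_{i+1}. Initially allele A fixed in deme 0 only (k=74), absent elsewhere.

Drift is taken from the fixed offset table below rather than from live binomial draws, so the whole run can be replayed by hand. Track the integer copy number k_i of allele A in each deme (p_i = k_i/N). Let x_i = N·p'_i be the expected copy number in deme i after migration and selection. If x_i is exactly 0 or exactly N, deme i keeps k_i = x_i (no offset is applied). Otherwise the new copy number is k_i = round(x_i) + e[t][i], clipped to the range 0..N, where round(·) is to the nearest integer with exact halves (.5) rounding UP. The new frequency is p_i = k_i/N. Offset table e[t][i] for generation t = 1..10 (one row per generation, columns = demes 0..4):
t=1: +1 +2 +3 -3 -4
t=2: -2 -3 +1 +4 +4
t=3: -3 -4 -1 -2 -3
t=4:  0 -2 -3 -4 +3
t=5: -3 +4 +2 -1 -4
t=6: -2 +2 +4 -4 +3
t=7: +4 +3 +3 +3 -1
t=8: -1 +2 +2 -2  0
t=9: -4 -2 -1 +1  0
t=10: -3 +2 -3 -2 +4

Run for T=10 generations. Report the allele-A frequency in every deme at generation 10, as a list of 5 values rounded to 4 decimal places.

t=0: k=[74 0 0 0 0]
t=1: x=[67.5325 6.2036 0.0000 0.0000 0.0000] k=[69 8 0 0 0]
t=2: x=[63.5445 12.3487 0.6800 0.0000 0.0000] k=[62 9 2 0 0]
t=3: x=[57.1011 12.7497 2.4250 0.1725 0.0000] k=[54 9 1 0 0]
t=4: x=[49.6803 11.9923 1.5950 0.0863 0.0000] k=[50 10 0 0 0]
t=5: x=[46.0724 12.3933 0.8500 0.0000 0.0000] k=[43 16 3 0 0]
t=6: x=[40.1463 16.9914 3.8500 0.2588 0.0000] k=[38 19 8 0 0]
t=7: x=[35.8218 19.4624 8.2550 0.6901 0.0000] k=[40 22 11 4 0]
t=8: x=[37.9071 22.3585 11.3400 4.3151 0.3502] k=[37 24 13 2 0]
t=9: x=[35.3323 23.9247 13.0000 2.8049 0.1751] k=[31 22 12 4 0]
t=10: x=[29.6919 21.6826 12.1700 4.4012 0.3502] k=[27 24 9 2 4]

[0.3649, 0.3243, 0.1216, 0.0270, 0.0541]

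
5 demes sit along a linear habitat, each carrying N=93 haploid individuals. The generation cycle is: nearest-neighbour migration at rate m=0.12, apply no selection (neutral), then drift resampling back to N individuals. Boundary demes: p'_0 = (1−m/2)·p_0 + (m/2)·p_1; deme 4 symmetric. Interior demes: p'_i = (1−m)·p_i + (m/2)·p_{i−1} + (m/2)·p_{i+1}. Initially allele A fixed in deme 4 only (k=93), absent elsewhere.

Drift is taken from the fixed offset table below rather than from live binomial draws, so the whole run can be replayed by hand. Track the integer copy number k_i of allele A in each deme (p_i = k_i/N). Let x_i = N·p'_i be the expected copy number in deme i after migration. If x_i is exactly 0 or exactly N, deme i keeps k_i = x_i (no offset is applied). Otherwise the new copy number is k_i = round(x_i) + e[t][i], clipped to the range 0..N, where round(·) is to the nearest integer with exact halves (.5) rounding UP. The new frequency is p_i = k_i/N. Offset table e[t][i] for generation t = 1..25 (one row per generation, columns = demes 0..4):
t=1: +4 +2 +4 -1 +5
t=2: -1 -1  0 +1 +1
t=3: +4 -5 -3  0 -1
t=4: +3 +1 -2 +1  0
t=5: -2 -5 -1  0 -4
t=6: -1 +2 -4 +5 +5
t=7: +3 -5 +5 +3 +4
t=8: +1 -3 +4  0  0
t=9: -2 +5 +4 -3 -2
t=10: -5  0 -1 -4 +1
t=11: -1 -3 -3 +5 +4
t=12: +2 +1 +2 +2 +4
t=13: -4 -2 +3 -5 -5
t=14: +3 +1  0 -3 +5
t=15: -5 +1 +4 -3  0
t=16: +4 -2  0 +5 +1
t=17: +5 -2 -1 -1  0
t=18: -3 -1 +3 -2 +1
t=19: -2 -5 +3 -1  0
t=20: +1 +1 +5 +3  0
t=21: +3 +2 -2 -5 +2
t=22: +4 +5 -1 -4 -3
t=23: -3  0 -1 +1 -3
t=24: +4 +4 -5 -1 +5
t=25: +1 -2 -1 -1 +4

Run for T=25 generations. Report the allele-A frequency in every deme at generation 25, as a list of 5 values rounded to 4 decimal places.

t=0: k=[0 0 0 0 93]
t=1: x=[0.0000 0.0000 0.0000 5.5800 87.4200] k=[0 0 0 5 92]
t=2: x=[0.0000 0.0000 0.3000 9.9200 86.7800] k=[0 0 0 11 88]
t=3: x=[0.0000 0.0000 0.6600 14.9600 83.3800] k=[0 0 0 15 82]
t=4: x=[0.0000 0.0000 0.9000 18.1200 77.9800] k=[0 0 0 19 78]
t=5: x=[0.0000 0.0000 1.1400 21.4000 74.4600] k=[0 0 0 21 70]
t=6: x=[0.0000 0.0000 1.2600 22.6800 67.0600] k=[0 0 0 28 72]
t=7: x=[0.0000 0.0000 1.6800 28.9600 69.3600] k=[0 0 7 32 73]
t=8: x=[0.0000 0.4200 8.0800 32.9600 70.5400] k=[0 0 12 33 71]
t=9: x=[0.0000 0.7200 12.5400 34.0200 68.7200] k=[0 6 17 31 67]
t=10: x=[0.3600 6.3000 17.1800 32.3200 64.8400] k=[0 6 16 28 66]
t=11: x=[0.3600 6.2400 16.1200 29.5600 63.7200] k=[0 3 13 35 68]
t=12: x=[0.1800 3.4200 13.7200 35.6600 66.0200] k=[2 4 16 38 70]
t=13: x=[2.1200 4.6000 16.6000 38.6000 68.0800] k=[0 3 20 34 63]
t=14: x=[0.1800 3.8400 19.8200 34.9000 61.2600] k=[3 5 20 32 66]
t=15: x=[3.1200 5.7800 19.8200 33.3200 63.9600] k=[0 7 24 30 64]
t=16: x=[0.4200 7.6000 23.3400 31.6800 61.9600] k=[4 6 23 37 63]
t=17: x=[4.1200 6.9000 22.8200 37.7200 61.4400] k=[9 5 22 37 61]
t=18: x=[8.7600 6.2600 21.8800 37.5400 59.5600] k=[6 5 25 36 61]
t=19: x=[5.9400 6.2600 24.4600 36.8400 59.5000] k=[4 1 27 36 60]
t=20: x=[3.8200 2.7400 25.9800 36.9000 58.5600] k=[5 4 31 40 59]
t=21: x=[4.9400 5.6800 29.9200 40.6000 57.8600] k=[8 8 28 36 60]
t=22: x=[8.0000 9.2000 27.2800 36.9600 58.5600] k=[12 14 26 33 56]
t=23: x=[12.1200 14.6000 25.7000 33.9600 54.6200] k=[9 15 25 35 52]
t=24: x=[9.3600 15.2400 25.0000 35.4200 50.9800] k=[13 19 20 34 56]
t=25: x=[13.3600 18.7000 20.7800 34.4800 54.6800] k=[14 17 20 33 59]

[0.1505, 0.1828, 0.2151, 0.3548, 0.6344]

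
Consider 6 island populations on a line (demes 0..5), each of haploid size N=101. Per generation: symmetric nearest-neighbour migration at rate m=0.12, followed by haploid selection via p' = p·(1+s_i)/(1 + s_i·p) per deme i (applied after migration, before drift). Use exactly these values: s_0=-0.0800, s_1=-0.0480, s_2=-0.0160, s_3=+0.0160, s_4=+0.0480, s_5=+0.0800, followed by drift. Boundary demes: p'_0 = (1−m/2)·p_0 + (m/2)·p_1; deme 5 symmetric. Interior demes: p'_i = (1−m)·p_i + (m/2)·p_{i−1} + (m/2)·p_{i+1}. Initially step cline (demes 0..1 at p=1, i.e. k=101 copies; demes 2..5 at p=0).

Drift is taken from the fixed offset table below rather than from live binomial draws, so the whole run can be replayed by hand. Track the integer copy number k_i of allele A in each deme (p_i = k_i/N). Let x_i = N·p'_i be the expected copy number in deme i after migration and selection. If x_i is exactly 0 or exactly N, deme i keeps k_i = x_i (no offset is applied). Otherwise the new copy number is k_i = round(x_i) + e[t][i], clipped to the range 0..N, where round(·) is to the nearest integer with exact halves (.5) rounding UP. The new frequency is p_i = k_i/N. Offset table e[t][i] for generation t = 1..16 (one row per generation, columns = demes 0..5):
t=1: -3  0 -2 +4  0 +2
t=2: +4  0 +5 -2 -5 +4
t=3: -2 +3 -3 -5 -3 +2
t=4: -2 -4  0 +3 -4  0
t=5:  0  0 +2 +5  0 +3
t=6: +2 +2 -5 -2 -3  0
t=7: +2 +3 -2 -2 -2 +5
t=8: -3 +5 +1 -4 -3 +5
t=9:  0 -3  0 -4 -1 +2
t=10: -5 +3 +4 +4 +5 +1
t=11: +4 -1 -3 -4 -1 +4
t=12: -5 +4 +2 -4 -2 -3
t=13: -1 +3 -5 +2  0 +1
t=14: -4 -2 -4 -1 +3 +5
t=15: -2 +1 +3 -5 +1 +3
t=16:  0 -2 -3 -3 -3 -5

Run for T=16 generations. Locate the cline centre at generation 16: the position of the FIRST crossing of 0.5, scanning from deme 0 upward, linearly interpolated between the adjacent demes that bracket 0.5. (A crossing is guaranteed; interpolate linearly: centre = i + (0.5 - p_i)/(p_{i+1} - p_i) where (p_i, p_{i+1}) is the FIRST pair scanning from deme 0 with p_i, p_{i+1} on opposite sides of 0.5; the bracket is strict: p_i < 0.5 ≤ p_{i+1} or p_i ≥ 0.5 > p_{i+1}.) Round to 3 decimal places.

t=0: k=[101 101 0 0 0 0]
t=1: x=[101.0000 94.6537 5.9688 0.0000 0.0000 0.0000] k=[101 95 4 0 0 0]
t=2: x=[100.6088 89.4046 9.0858 0.2438 0.0000 0.0000] k=[101 89 14 0 0 0]
t=3: x=[100.2179 84.5539 17.4262 0.8533 0.0000 0.0000] k=[98 88 14 0 0 0]
t=4: x=[97.0990 83.4584 17.3668 0.8533 0.0000 0.0000] k=[95 79 17 4 0 0]
t=5: x=[93.4798 75.3091 19.6831 4.6093 0.2515 0.0000] k=[93 75 22 10 0 0]
t=6: x=[91.2070 71.8915 24.1623 10.2655 0.6286 0.0000] k=[93 74 19 8 0 0]
t=7: x=[91.1428 70.8092 21.3670 8.3001 0.5029 0.0000] k=[93 74 19 6 0 0]
t=8: x=[91.1428 70.8092 21.2481 6.5161 0.3772 0.0000] k=[88 76 22 3 0 0]
t=9: x=[86.2611 72.4842 23.8053 4.0208 0.1886 0.0000] k=[86 69 24 0 0 0]
t=10: x=[83.8239 66.2068 24.9557 1.4627 0.0000 0.0000] k=[79 69 29 5 0 0]
t=11: x=[76.9036 66.0849 29.6212 6.2322 0.3144 0.0000] k=[81 65 27 2 0 0]
t=12: x=[78.6212 62.5153 27.4563 3.4322 0.1258 0.0000] k=[74 67 29 0 0 0]
t=13: x=[71.8830 63.9944 29.2040 1.7674 0.0000 0.0000] k=[71 67 24 4 0 0]
t=14: x=[68.9645 63.5079 25.0747 5.0354 0.2515 0.0000] k=[65 62 21 4 3 0]
t=15: x=[62.8619 58.5142 22.1597 5.0354 3.0141 0.1944] k=[61 60 25 0 4 3]
t=16: x=[58.9083 56.7409 25.2930 1.7674 3.8708 3.2968] k=[59 55 22 0 1 0]

1.136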